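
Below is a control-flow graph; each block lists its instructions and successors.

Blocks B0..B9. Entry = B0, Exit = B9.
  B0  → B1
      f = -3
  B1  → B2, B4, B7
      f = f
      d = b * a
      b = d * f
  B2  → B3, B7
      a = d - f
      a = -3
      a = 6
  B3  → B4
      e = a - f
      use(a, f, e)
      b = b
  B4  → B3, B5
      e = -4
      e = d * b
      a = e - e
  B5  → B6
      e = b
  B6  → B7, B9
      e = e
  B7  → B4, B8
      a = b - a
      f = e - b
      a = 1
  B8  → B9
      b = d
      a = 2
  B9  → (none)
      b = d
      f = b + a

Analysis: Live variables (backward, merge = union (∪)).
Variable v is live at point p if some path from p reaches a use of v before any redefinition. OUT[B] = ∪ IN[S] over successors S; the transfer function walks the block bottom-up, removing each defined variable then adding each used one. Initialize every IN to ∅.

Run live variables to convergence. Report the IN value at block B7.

Fixpoint table:
  B0:   IN={a, b, e}   OUT={a, b, e, f}
  B1:   IN={a, b, e, f}   OUT={a, b, d, e, f}
  B2:   IN={b, d, e, f}   OUT={a, b, d, e, f}
  B3:   IN={a, b, d, f}   OUT={b, d, f}
  B4:   IN={b, d, f}   OUT={a, b, d, f}
  B5:   IN={a, b, d}   OUT={a, b, d, e}
  B6:   IN={a, b, d, e}   OUT={a, b, d, e}
  B7:   IN={a, b, d, e}   OUT={b, d, f}
  B8:   IN={d}   OUT={a, d}
  B9:   IN={a, d}   OUT={}

Merge at B7: OUT[B7] = IN[B4] ⊔ IN[B8] = {b, d, f}
Applying B7's transfer function to that OUT value gives IN[B7] (row B7 above).

Answer: {a, b, d, e}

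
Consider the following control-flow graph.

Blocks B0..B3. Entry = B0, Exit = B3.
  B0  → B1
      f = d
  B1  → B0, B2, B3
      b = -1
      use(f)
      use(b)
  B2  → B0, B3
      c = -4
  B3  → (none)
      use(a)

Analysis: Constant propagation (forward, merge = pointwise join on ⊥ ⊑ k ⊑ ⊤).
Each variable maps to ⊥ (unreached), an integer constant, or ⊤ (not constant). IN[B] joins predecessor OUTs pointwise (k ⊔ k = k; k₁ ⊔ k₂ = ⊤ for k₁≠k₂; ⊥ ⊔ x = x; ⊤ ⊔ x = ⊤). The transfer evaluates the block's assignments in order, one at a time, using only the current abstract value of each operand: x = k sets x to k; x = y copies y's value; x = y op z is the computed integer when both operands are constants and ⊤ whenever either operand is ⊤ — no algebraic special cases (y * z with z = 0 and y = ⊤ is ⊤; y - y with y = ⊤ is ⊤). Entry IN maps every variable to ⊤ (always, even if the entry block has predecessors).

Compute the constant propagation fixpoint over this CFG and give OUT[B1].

Converged values:
  B0: | IN=(all ⊤) | OUT=(all ⊤)
  B1: | IN=(all ⊤) | OUT={b:-1; rest ⊤}
  B2: | IN={b:-1; rest ⊤} | OUT={b:-1, c:-4; rest ⊤}
  B3: | IN={b:-1; rest ⊤} | OUT={b:-1; rest ⊤}

Merge at B1: IN[B1] = OUT[B0] = {a: ⊤, b: ⊤, c: ⊤, d: ⊤, e: ⊤, f: ⊤}
Applying B1's transfer function to that IN value gives OUT[B1] (row B1 above).

Answer: {a: ⊤, b: -1, c: ⊤, d: ⊤, e: ⊤, f: ⊤}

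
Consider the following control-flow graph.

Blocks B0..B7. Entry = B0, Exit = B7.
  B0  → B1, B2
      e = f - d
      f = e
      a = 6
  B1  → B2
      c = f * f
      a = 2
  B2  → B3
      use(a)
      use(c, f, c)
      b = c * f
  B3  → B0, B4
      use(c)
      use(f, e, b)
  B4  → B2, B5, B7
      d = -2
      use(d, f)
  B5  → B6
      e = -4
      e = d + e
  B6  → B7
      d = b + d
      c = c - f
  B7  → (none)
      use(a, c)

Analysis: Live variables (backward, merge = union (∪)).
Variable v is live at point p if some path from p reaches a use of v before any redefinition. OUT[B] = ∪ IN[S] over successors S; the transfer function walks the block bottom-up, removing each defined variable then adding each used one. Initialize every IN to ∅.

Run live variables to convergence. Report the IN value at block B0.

Answer: {c, d, f}

Working:
Fixpoint table:
  B0:  IN={c, d, f}  OUT={a, c, d, e, f}
  B1:  IN={d, e, f}  OUT={a, c, d, e, f}
  B2:  IN={a, c, d, e, f}  OUT={a, b, c, d, e, f}
  B3:  IN={a, b, c, d, e, f}  OUT={a, b, c, d, e, f}
  B4:  IN={a, b, c, e, f}  OUT={a, b, c, d, e, f}
  B5:  IN={a, b, c, d, f}  OUT={a, b, c, d, f}
  B6:  IN={a, b, c, d, f}  OUT={a, c}
  B7:  IN={a, c}  OUT={}

Merge at B0: OUT[B0] = IN[B1] ⊔ IN[B2] = {a, c, d, e, f}
Applying B0's transfer function to that OUT value gives IN[B0] (row B0 above).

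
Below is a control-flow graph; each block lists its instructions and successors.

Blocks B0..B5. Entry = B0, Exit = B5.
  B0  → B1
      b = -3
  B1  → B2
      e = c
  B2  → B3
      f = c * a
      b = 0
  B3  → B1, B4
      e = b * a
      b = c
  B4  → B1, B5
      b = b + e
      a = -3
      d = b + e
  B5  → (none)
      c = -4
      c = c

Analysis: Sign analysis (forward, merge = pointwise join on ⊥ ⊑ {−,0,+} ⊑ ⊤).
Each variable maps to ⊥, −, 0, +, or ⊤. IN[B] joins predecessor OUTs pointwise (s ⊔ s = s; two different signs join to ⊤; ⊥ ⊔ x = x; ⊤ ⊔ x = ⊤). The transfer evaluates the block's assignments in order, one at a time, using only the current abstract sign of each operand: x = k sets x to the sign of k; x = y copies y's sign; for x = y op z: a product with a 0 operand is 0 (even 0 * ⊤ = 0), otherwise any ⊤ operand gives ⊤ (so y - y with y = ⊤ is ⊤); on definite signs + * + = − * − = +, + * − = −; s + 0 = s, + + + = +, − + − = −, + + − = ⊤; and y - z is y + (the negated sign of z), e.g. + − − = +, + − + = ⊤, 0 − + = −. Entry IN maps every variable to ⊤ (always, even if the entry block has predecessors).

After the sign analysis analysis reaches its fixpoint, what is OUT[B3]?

Answer: {a: ⊤, b: ⊤, c: ⊤, d: ⊤, e: 0, f: ⊤}

Trace:
Fixpoint table:
  B0: | IN=(all ⊤) | OUT={b:-; rest ⊤}
  B1: | IN=(all ⊤) | OUT=(all ⊤)
  B2: | IN=(all ⊤) | OUT={b:0; rest ⊤}
  B3: | IN={b:0; rest ⊤} | OUT={e:0; rest ⊤}
  B4: | IN={e:0; rest ⊤} | OUT={a:-, e:0; rest ⊤}
  B5: | IN={a:-, e:0; rest ⊤} | OUT={a:-, c:-, e:0; rest ⊤}

Merge at B3: IN[B3] = OUT[B2] = {a: ⊤, b: 0, c: ⊤, d: ⊤, e: ⊤, f: ⊤}
Applying B3's transfer function to that IN value gives OUT[B3] (row B3 above).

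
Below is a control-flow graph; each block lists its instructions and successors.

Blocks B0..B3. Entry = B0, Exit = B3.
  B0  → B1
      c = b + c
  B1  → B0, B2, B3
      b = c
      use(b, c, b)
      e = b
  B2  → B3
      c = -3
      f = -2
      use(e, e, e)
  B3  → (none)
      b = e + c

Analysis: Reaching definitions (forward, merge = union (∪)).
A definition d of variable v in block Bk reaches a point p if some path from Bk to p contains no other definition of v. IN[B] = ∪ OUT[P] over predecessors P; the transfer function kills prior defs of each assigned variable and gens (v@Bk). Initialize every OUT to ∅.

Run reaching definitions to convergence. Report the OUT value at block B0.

Per-block solution:
  B0:   IN={b@B1, c@B0, e@B1}   OUT={b@B1, c@B0, e@B1}
  B1:   IN={b@B1, c@B0, e@B1}   OUT={b@B1, c@B0, e@B1}
  B2:   IN={b@B1, c@B0, e@B1}   OUT={b@B1, c@B2, e@B1, f@B2}
  B3:   IN={b@B1, c@B0, c@B2, e@B1, f@B2}   OUT={b@B3, c@B0, c@B2, e@B1, f@B2}

Merge at B0 (entry node, so the boundary value {} is joined with the incoming edge(s)): IN[B0] = {} ⊔ OUT[B1] = {b@B1, c@B0, e@B1}
Applying B0's transfer function to that IN value gives OUT[B0] (row B0 above).

Answer: {b@B1, c@B0, e@B1}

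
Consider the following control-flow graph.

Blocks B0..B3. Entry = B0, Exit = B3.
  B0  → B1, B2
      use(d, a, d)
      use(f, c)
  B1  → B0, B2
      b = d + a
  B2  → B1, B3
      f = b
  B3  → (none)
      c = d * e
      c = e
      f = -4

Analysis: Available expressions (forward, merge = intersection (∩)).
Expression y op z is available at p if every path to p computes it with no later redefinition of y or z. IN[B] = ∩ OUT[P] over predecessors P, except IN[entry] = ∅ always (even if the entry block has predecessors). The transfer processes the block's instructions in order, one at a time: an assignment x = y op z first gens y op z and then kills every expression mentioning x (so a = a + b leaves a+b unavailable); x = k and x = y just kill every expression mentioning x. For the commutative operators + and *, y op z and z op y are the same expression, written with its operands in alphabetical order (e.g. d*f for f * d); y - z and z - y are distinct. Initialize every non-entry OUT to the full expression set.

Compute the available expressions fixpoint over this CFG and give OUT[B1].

Answer: {a+d}

Trace:
Fixpoint table:
  B0:  IN={}  OUT={}
  B1:  IN={}  OUT={a+d}
  B2:  IN={}  OUT={}
  B3:  IN={}  OUT={d*e}

Merge at B1: IN[B1] = OUT[B0] ∩ OUT[B2] = {}
Applying B1's transfer function to that IN value gives OUT[B1] (row B1 above).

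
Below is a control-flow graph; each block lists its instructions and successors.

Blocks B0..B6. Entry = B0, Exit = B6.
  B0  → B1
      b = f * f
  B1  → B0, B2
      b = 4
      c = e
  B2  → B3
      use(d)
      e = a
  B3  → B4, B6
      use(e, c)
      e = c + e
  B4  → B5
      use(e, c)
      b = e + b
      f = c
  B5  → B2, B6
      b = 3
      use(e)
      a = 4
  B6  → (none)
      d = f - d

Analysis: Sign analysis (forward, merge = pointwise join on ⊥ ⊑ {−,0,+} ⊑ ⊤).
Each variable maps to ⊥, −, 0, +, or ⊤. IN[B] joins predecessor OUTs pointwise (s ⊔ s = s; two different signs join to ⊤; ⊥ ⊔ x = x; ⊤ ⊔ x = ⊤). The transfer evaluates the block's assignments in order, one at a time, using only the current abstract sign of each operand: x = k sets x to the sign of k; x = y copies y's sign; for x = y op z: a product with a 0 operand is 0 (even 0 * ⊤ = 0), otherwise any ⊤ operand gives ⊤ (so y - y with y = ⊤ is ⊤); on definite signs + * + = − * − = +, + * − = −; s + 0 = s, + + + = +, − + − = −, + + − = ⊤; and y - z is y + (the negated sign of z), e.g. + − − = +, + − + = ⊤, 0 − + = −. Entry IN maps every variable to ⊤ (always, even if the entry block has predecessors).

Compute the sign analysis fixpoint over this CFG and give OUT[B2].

Per-block solution:
  B0:   IN=(all ⊤)   OUT=(all ⊤)
  B1:   IN=(all ⊤)   OUT={b:+; rest ⊤}
  B2:   IN={b:+; rest ⊤}   OUT={b:+; rest ⊤}
  B3:   IN={b:+; rest ⊤}   OUT={b:+; rest ⊤}
  B4:   IN={b:+; rest ⊤}   OUT=(all ⊤)
  B5:   IN=(all ⊤)   OUT={a:+, b:+; rest ⊤}
  B6:   IN={b:+; rest ⊤}   OUT={b:+; rest ⊤}

Merge at B2: IN[B2] = OUT[B1] ⊔ OUT[B5] = {a: ⊤, b: +, c: ⊤, d: ⊤, e: ⊤, f: ⊤}
Applying B2's transfer function to that IN value gives OUT[B2] (row B2 above).

Answer: {a: ⊤, b: +, c: ⊤, d: ⊤, e: ⊤, f: ⊤}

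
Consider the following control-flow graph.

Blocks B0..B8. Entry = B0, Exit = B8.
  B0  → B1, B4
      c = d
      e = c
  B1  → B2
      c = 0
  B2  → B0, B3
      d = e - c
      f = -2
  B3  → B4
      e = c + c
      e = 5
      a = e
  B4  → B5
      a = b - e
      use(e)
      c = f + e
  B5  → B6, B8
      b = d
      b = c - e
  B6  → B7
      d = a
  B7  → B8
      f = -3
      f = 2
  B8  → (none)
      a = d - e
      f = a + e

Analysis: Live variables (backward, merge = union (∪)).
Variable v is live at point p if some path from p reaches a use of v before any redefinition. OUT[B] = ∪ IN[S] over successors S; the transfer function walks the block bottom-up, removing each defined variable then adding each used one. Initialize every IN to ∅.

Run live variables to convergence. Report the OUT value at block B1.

Fixpoint table:
  B0:   IN={b, d, f}   OUT={b, d, e, f}
  B1:   IN={b, e}   OUT={b, c, e}
  B2:   IN={b, c, e}   OUT={b, c, d, f}
  B3:   IN={b, c, d, f}   OUT={b, d, e, f}
  B4:   IN={b, d, e, f}   OUT={a, c, d, e}
  B5:   IN={a, c, d, e}   OUT={a, d, e}
  B6:   IN={a, e}   OUT={d, e}
  B7:   IN={d, e}   OUT={d, e}
  B8:   IN={d, e}   OUT={}

Merge at B1: OUT[B1] = IN[B2] = {b, c, e}

Answer: {b, c, e}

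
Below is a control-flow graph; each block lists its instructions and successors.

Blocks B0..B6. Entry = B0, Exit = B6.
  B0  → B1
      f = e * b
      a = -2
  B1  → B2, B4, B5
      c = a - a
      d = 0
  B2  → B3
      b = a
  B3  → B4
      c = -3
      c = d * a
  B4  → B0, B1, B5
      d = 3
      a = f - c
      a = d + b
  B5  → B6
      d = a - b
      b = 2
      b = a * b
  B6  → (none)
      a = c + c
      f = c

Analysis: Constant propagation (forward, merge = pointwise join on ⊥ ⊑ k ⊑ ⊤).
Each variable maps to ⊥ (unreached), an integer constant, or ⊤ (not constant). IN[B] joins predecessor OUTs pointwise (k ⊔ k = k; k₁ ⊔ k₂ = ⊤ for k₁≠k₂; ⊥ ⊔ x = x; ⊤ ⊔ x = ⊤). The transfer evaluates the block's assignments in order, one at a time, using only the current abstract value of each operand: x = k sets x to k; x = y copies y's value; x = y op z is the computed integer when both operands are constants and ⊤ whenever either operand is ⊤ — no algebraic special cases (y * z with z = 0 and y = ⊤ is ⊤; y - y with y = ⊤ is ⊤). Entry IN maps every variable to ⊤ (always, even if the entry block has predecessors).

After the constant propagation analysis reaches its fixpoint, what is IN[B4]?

Fixpoint table:
  B0:  IN=(all ⊤)  OUT={a:-2; rest ⊤}
  B1:  IN=(all ⊤)  OUT={d:0; rest ⊤}
  B2:  IN={d:0; rest ⊤}  OUT={d:0; rest ⊤}
  B3:  IN={d:0; rest ⊤}  OUT={d:0; rest ⊤}
  B4:  IN={d:0; rest ⊤}  OUT={d:3; rest ⊤}
  B5:  IN=(all ⊤)  OUT=(all ⊤)
  B6:  IN=(all ⊤)  OUT=(all ⊤)

Merge at B4: IN[B4] = OUT[B1] ⊔ OUT[B3] = {a: ⊤, b: ⊤, c: ⊤, d: 0, e: ⊤, f: ⊤}

Answer: {a: ⊤, b: ⊤, c: ⊤, d: 0, e: ⊤, f: ⊤}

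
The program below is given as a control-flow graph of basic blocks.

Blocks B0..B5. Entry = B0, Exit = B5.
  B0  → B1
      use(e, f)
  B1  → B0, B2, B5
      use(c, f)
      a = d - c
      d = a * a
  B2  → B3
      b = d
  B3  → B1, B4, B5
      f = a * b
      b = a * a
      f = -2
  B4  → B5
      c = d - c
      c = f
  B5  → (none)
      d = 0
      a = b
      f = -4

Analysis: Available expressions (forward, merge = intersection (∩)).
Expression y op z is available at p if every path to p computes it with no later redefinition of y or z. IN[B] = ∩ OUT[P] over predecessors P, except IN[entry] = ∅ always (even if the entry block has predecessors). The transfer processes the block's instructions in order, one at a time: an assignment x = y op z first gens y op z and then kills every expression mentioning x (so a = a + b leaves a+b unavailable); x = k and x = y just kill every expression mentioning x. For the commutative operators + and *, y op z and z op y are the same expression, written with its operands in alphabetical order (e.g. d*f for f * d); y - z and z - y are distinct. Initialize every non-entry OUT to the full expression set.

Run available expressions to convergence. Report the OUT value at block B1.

Answer: {a*a}

Derivation:
Per-block solution:
  B0:  IN={}  OUT={}
  B1:  IN={}  OUT={a*a}
  B2:  IN={a*a}  OUT={a*a}
  B3:  IN={a*a}  OUT={a*a}
  B4:  IN={a*a}  OUT={a*a}
  B5:  IN={a*a}  OUT={}

Merge at B1: IN[B1] = OUT[B0] ∩ OUT[B3] = {}
Applying B1's transfer function to that IN value gives OUT[B1] (row B1 above).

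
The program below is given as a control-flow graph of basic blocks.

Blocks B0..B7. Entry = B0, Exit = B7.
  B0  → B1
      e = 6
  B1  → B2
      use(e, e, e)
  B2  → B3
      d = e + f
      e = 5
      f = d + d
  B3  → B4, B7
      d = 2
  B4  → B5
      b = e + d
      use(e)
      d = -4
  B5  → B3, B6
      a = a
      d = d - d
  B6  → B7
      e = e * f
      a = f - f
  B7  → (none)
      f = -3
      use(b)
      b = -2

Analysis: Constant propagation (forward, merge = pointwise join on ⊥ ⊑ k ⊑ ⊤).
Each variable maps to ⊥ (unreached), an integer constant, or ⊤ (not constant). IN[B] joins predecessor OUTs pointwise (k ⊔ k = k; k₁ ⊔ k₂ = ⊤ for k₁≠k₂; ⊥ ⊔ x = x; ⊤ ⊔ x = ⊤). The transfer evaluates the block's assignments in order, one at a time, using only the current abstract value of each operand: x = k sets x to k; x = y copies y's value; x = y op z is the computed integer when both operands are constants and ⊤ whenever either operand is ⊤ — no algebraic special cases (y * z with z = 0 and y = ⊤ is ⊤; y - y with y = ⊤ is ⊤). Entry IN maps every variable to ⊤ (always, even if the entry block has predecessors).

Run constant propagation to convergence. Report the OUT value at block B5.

Answer: {a: ⊤, b: 7, c: ⊤, d: 0, e: 5, f: ⊤}

Working:
Converged values:
  B0: | IN=(all ⊤) | OUT={e:6; rest ⊤}
  B1: | IN={e:6; rest ⊤} | OUT={e:6; rest ⊤}
  B2: | IN={e:6; rest ⊤} | OUT={e:5; rest ⊤}
  B3: | IN={e:5; rest ⊤} | OUT={d:2, e:5; rest ⊤}
  B4: | IN={d:2, e:5; rest ⊤} | OUT={b:7, d:-4, e:5; rest ⊤}
  B5: | IN={b:7, d:-4, e:5; rest ⊤} | OUT={b:7, d:0, e:5; rest ⊤}
  B6: | IN={b:7, d:0, e:5; rest ⊤} | OUT={b:7, d:0; rest ⊤}
  B7: | IN=(all ⊤) | OUT={b:-2, f:-3; rest ⊤}

Merge at B5: IN[B5] = OUT[B4] = {a: ⊤, b: 7, c: ⊤, d: -4, e: 5, f: ⊤}
Applying B5's transfer function to that IN value gives OUT[B5] (row B5 above).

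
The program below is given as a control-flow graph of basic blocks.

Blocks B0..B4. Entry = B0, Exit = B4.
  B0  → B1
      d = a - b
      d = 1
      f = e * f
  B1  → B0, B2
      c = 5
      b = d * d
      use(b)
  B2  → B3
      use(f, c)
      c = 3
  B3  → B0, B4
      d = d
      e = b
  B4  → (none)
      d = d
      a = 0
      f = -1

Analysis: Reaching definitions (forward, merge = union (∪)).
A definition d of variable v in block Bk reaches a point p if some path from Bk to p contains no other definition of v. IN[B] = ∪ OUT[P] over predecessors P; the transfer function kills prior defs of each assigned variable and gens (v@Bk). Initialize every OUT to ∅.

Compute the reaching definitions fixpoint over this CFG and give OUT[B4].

Per-block solution:
  B0:   IN={b@B1, c@B1, c@B2, d@B0, d@B3, e@B3, f@B0}   OUT={b@B1, c@B1, c@B2, d@B0, e@B3, f@B0}
  B1:   IN={b@B1, c@B1, c@B2, d@B0, e@B3, f@B0}   OUT={b@B1, c@B1, d@B0, e@B3, f@B0}
  B2:   IN={b@B1, c@B1, d@B0, e@B3, f@B0}   OUT={b@B1, c@B2, d@B0, e@B3, f@B0}
  B3:   IN={b@B1, c@B2, d@B0, e@B3, f@B0}   OUT={b@B1, c@B2, d@B3, e@B3, f@B0}
  B4:   IN={b@B1, c@B2, d@B3, e@B3, f@B0}   OUT={a@B4, b@B1, c@B2, d@B4, e@B3, f@B4}

Merge at B4: IN[B4] = OUT[B3] = {b@B1, c@B2, d@B3, e@B3, f@B0}
Applying B4's transfer function to that IN value gives OUT[B4] (row B4 above).

Answer: {a@B4, b@B1, c@B2, d@B4, e@B3, f@B4}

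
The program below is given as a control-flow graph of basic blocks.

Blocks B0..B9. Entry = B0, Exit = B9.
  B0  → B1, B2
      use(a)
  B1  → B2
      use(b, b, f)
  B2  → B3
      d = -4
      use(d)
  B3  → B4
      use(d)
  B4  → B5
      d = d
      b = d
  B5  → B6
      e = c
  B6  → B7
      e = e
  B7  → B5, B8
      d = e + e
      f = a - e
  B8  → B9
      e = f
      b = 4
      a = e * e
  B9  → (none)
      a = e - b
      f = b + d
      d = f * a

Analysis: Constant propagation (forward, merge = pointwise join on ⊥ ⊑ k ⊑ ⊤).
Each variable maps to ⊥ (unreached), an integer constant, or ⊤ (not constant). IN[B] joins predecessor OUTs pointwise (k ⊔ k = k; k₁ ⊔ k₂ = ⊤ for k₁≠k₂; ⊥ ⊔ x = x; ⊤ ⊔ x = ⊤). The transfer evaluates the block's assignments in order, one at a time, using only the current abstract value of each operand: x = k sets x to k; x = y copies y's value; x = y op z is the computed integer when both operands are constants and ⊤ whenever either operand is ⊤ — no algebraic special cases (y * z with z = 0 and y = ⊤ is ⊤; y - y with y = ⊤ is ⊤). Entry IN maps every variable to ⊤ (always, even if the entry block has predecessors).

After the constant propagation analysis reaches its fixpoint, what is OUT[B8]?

Answer: {a: ⊤, b: 4, c: ⊤, d: ⊤, e: ⊤, f: ⊤}

Derivation:
Per-block solution:
  B0: | IN=(all ⊤) | OUT=(all ⊤)
  B1: | IN=(all ⊤) | OUT=(all ⊤)
  B2: | IN=(all ⊤) | OUT={d:-4; rest ⊤}
  B3: | IN={d:-4; rest ⊤} | OUT={d:-4; rest ⊤}
  B4: | IN={d:-4; rest ⊤} | OUT={b:-4, d:-4; rest ⊤}
  B5: | IN={b:-4; rest ⊤} | OUT={b:-4; rest ⊤}
  B6: | IN={b:-4; rest ⊤} | OUT={b:-4; rest ⊤}
  B7: | IN={b:-4; rest ⊤} | OUT={b:-4; rest ⊤}
  B8: | IN={b:-4; rest ⊤} | OUT={b:4; rest ⊤}
  B9: | IN={b:4; rest ⊤} | OUT={b:4; rest ⊤}

Merge at B8: IN[B8] = OUT[B7] = {a: ⊤, b: -4, c: ⊤, d: ⊤, e: ⊤, f: ⊤}
Applying B8's transfer function to that IN value gives OUT[B8] (row B8 above).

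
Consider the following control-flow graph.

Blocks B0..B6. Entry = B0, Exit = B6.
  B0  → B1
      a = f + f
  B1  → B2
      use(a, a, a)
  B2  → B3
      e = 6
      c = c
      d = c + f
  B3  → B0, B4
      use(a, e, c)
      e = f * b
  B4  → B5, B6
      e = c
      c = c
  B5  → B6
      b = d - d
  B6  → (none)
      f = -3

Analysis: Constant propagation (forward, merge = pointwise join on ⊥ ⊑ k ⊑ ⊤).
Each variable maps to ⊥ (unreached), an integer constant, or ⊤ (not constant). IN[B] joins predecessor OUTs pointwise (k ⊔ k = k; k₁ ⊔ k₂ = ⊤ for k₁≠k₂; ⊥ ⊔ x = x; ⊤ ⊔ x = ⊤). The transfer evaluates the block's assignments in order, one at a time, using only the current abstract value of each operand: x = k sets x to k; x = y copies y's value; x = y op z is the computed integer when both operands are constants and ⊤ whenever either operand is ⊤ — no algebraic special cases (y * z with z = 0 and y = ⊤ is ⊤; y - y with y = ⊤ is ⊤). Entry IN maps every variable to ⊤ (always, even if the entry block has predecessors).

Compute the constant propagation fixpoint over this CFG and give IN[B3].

Per-block solution:
  B0:   IN=(all ⊤)   OUT=(all ⊤)
  B1:   IN=(all ⊤)   OUT=(all ⊤)
  B2:   IN=(all ⊤)   OUT={e:6; rest ⊤}
  B3:   IN={e:6; rest ⊤}   OUT=(all ⊤)
  B4:   IN=(all ⊤)   OUT=(all ⊤)
  B5:   IN=(all ⊤)   OUT=(all ⊤)
  B6:   IN=(all ⊤)   OUT={f:-3; rest ⊤}

Merge at B3: IN[B3] = OUT[B2] = {a: ⊤, b: ⊤, c: ⊤, d: ⊤, e: 6, f: ⊤}

Answer: {a: ⊤, b: ⊤, c: ⊤, d: ⊤, e: 6, f: ⊤}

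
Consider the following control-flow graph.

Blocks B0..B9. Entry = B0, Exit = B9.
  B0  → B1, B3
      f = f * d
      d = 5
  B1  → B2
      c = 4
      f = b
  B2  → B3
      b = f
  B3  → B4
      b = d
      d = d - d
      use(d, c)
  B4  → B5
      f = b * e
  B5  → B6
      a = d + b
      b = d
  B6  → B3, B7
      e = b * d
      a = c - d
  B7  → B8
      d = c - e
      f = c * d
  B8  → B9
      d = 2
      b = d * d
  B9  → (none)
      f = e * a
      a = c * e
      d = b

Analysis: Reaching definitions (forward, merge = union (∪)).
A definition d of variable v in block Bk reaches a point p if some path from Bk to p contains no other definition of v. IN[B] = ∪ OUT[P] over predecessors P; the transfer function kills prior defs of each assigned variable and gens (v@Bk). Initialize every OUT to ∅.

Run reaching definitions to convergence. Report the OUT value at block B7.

Answer: {a@B6, b@B5, c@B1, d@B7, e@B6, f@B7}

Working:
Fixpoint table:
  B0: | IN={} | OUT={d@B0, f@B0}
  B1: | IN={d@B0, f@B0} | OUT={c@B1, d@B0, f@B1}
  B2: | IN={c@B1, d@B0, f@B1} | OUT={b@B2, c@B1, d@B0, f@B1}
  B3: | IN={a@B6, b@B2, b@B5, c@B1, d@B0, d@B3, e@B6, f@B0, f@B1, f@B4} | OUT={a@B6, b@B3, c@B1, d@B3, e@B6, f@B0, f@B1, f@B4}
  B4: | IN={a@B6, b@B3, c@B1, d@B3, e@B6, f@B0, f@B1, f@B4} | OUT={a@B6, b@B3, c@B1, d@B3, e@B6, f@B4}
  B5: | IN={a@B6, b@B3, c@B1, d@B3, e@B6, f@B4} | OUT={a@B5, b@B5, c@B1, d@B3, e@B6, f@B4}
  B6: | IN={a@B5, b@B5, c@B1, d@B3, e@B6, f@B4} | OUT={a@B6, b@B5, c@B1, d@B3, e@B6, f@B4}
  B7: | IN={a@B6, b@B5, c@B1, d@B3, e@B6, f@B4} | OUT={a@B6, b@B5, c@B1, d@B7, e@B6, f@B7}
  B8: | IN={a@B6, b@B5, c@B1, d@B7, e@B6, f@B7} | OUT={a@B6, b@B8, c@B1, d@B8, e@B6, f@B7}
  B9: | IN={a@B6, b@B8, c@B1, d@B8, e@B6, f@B7} | OUT={a@B9, b@B8, c@B1, d@B9, e@B6, f@B9}

Merge at B7: IN[B7] = OUT[B6] = {a@B6, b@B5, c@B1, d@B3, e@B6, f@B4}
Applying B7's transfer function to that IN value gives OUT[B7] (row B7 above).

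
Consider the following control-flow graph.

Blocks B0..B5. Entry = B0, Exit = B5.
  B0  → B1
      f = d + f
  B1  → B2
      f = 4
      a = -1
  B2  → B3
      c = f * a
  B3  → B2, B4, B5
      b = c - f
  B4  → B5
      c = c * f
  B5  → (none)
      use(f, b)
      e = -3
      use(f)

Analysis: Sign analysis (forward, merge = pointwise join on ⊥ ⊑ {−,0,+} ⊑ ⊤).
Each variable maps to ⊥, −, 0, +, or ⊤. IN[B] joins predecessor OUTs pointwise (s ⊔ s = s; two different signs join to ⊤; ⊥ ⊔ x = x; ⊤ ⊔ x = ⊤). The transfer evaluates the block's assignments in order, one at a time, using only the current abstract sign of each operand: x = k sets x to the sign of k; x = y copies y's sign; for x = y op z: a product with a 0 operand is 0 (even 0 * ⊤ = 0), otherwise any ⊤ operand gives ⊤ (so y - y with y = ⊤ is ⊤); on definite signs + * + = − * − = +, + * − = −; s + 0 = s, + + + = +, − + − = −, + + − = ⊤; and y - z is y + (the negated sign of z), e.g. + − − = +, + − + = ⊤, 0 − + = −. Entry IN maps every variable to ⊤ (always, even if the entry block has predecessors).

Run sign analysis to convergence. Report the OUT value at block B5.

Fixpoint table:
  B0: | IN=(all ⊤) | OUT=(all ⊤)
  B1: | IN=(all ⊤) | OUT={a:-, f:+; rest ⊤}
  B2: | IN={a:-, f:+; rest ⊤} | OUT={a:-, c:-, f:+; rest ⊤}
  B3: | IN={a:-, c:-, f:+; rest ⊤} | OUT={a:-, b:-, c:-, f:+; rest ⊤}
  B4: | IN={a:-, b:-, c:-, f:+; rest ⊤} | OUT={a:-, b:-, c:-, f:+; rest ⊤}
  B5: | IN={a:-, b:-, c:-, f:+; rest ⊤} | OUT={a:-, b:-, c:-, e:-, f:+; rest ⊤}

Merge at B5: IN[B5] = OUT[B3] ⊔ OUT[B4] = {a: -, b: -, c: -, d: ⊤, e: ⊤, f: +}
Applying B5's transfer function to that IN value gives OUT[B5] (row B5 above).

Answer: {a: -, b: -, c: -, d: ⊤, e: -, f: +}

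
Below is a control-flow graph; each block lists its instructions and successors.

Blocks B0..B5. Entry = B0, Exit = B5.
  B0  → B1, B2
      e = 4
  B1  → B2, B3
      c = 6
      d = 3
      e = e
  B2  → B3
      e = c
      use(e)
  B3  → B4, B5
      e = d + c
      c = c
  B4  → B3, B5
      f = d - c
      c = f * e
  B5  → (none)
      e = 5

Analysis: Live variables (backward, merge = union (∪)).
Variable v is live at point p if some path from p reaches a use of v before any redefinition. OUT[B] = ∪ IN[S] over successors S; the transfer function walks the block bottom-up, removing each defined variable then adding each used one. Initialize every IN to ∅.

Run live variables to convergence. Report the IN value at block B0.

Answer: {c, d}

Working:
Fixpoint table:
  B0:  IN={c, d}  OUT={c, d, e}
  B1:  IN={e}  OUT={c, d}
  B2:  IN={c, d}  OUT={c, d}
  B3:  IN={c, d}  OUT={c, d, e}
  B4:  IN={c, d, e}  OUT={c, d}
  B5:  IN={}  OUT={}

Merge at B0: OUT[B0] = IN[B1] ⊔ IN[B2] = {c, d, e}
Applying B0's transfer function to that OUT value gives IN[B0] (row B0 above).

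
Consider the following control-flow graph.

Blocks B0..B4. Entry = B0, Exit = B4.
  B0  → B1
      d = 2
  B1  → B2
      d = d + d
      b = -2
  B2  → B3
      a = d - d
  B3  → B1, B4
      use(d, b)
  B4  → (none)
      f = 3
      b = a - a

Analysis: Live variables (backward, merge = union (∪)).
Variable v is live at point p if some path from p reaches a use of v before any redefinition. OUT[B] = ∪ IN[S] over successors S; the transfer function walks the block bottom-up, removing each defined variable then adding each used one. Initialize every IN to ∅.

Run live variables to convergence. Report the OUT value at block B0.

Per-block solution:
  B0: | IN={} | OUT={d}
  B1: | IN={d} | OUT={b, d}
  B2: | IN={b, d} | OUT={a, b, d}
  B3: | IN={a, b, d} | OUT={a, d}
  B4: | IN={a} | OUT={}

Merge at B0: OUT[B0] = IN[B1] = {d}

Answer: {d}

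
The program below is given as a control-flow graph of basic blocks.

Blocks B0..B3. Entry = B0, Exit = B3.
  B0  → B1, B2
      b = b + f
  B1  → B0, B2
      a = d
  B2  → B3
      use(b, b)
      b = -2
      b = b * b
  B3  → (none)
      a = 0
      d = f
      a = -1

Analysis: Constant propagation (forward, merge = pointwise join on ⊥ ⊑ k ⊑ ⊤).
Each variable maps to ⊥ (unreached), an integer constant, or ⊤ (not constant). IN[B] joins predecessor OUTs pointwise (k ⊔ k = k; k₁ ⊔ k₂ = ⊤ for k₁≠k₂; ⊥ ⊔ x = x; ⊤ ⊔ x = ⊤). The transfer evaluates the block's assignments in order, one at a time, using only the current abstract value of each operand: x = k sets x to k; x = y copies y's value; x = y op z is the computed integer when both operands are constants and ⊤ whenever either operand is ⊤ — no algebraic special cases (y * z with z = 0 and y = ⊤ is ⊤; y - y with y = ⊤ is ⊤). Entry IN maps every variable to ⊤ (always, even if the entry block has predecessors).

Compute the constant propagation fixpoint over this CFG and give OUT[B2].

Per-block solution:
  B0:  IN=(all ⊤)  OUT=(all ⊤)
  B1:  IN=(all ⊤)  OUT=(all ⊤)
  B2:  IN=(all ⊤)  OUT={b:4; rest ⊤}
  B3:  IN={b:4; rest ⊤}  OUT={a:-1, b:4; rest ⊤}

Merge at B2: IN[B2] = OUT[B0] ⊔ OUT[B1] = {a: ⊤, b: ⊤, c: ⊤, d: ⊤, e: ⊤, f: ⊤}
Applying B2's transfer function to that IN value gives OUT[B2] (row B2 above).

Answer: {a: ⊤, b: 4, c: ⊤, d: ⊤, e: ⊤, f: ⊤}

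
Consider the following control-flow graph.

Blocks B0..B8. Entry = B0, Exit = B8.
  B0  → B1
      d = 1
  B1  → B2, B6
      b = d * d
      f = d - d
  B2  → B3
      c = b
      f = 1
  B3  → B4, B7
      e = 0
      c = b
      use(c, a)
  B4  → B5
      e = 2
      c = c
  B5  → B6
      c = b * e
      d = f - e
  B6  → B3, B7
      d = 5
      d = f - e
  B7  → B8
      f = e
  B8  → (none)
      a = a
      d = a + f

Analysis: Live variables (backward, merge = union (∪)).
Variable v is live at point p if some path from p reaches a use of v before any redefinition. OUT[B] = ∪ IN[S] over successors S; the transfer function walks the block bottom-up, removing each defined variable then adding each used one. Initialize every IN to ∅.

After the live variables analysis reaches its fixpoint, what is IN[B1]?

Answer: {a, d, e}

Trace:
Converged values:
  B0:  IN={a, e}  OUT={a, d, e}
  B1:  IN={a, d, e}  OUT={a, b, e, f}
  B2:  IN={a, b}  OUT={a, b, f}
  B3:  IN={a, b, f}  OUT={a, b, c, e, f}
  B4:  IN={a, b, c, f}  OUT={a, b, e, f}
  B5:  IN={a, b, e, f}  OUT={a, b, e, f}
  B6:  IN={a, b, e, f}  OUT={a, b, e, f}
  B7:  IN={a, e}  OUT={a, f}
  B8:  IN={a, f}  OUT={}

Merge at B1: OUT[B1] = IN[B2] ⊔ IN[B6] = {a, b, e, f}
Applying B1's transfer function to that OUT value gives IN[B1] (row B1 above).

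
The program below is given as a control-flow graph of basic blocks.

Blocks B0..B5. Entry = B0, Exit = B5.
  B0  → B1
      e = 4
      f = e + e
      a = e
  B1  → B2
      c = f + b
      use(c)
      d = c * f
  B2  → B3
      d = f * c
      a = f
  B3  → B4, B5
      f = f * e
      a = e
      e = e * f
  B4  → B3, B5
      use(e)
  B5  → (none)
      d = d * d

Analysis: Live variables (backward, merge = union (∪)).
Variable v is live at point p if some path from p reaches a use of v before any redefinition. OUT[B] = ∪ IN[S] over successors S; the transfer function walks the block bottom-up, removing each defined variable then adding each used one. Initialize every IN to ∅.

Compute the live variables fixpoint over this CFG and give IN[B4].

Answer: {d, e, f}

Derivation:
Fixpoint table:
  B0:   IN={b}   OUT={b, e, f}
  B1:   IN={b, e, f}   OUT={c, e, f}
  B2:   IN={c, e, f}   OUT={d, e, f}
  B3:   IN={d, e, f}   OUT={d, e, f}
  B4:   IN={d, e, f}   OUT={d, e, f}
  B5:   IN={d}   OUT={}

Merge at B4: OUT[B4] = IN[B3] ⊔ IN[B5] = {d, e, f}
Applying B4's transfer function to that OUT value gives IN[B4] (row B4 above).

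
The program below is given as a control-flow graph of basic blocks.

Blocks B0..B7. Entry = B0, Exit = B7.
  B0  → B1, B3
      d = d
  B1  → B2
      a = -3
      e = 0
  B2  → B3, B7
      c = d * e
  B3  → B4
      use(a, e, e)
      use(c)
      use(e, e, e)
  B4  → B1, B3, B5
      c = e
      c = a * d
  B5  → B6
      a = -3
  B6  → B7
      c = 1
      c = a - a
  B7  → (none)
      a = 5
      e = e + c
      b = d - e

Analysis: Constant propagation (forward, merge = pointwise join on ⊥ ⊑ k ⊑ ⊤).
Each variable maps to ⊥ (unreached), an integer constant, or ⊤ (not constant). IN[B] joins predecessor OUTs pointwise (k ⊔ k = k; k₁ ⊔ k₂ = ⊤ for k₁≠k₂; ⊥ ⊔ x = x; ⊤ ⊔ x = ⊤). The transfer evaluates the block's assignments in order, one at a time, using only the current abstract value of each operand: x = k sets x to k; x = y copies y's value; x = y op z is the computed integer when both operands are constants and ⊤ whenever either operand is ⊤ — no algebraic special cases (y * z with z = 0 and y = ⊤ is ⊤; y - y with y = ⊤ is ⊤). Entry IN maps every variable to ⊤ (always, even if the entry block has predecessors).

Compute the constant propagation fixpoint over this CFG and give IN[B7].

Answer: {a: -3, b: ⊤, c: ⊤, d: ⊤, e: ⊤, f: ⊤}

Derivation:
Converged values:
  B0:  IN=(all ⊤)  OUT=(all ⊤)
  B1:  IN=(all ⊤)  OUT={a:-3, e:0; rest ⊤}
  B2:  IN={a:-3, e:0; rest ⊤}  OUT={a:-3, e:0; rest ⊤}
  B3:  IN=(all ⊤)  OUT=(all ⊤)
  B4:  IN=(all ⊤)  OUT=(all ⊤)
  B5:  IN=(all ⊤)  OUT={a:-3; rest ⊤}
  B6:  IN={a:-3; rest ⊤}  OUT={a:-3, c:0; rest ⊤}
  B7:  IN={a:-3; rest ⊤}  OUT={a:5; rest ⊤}

Merge at B7: IN[B7] = OUT[B2] ⊔ OUT[B6] = {a: -3, b: ⊤, c: ⊤, d: ⊤, e: ⊤, f: ⊤}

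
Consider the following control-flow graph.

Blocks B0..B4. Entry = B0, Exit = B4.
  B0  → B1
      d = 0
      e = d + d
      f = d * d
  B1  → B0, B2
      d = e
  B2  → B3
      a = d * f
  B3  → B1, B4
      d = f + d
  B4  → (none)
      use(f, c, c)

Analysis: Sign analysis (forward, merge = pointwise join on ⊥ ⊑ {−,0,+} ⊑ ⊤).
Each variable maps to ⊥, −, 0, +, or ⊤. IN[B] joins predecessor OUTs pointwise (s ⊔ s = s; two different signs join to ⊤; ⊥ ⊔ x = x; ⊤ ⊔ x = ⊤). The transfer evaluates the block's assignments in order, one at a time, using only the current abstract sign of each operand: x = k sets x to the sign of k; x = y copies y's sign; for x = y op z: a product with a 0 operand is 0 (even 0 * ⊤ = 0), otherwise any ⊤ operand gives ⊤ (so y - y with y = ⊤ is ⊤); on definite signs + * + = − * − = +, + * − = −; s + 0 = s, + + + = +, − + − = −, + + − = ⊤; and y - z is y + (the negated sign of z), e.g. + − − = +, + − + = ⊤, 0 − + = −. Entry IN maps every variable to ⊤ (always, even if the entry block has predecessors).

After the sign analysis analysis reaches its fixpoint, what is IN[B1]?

Answer: {a: ⊤, b: ⊤, c: ⊤, d: 0, e: 0, f: 0}

Derivation:
Converged values:
  B0:   IN=(all ⊤)   OUT={d:0, e:0, f:0; rest ⊤}
  B1:   IN={d:0, e:0, f:0; rest ⊤}   OUT={d:0, e:0, f:0; rest ⊤}
  B2:   IN={d:0, e:0, f:0; rest ⊤}   OUT={a:0, d:0, e:0, f:0; rest ⊤}
  B3:   IN={a:0, d:0, e:0, f:0; rest ⊤}   OUT={a:0, d:0, e:0, f:0; rest ⊤}
  B4:   IN={a:0, d:0, e:0, f:0; rest ⊤}   OUT={a:0, d:0, e:0, f:0; rest ⊤}

Merge at B1: IN[B1] = OUT[B0] ⊔ OUT[B3] = {a: ⊤, b: ⊤, c: ⊤, d: 0, e: 0, f: 0}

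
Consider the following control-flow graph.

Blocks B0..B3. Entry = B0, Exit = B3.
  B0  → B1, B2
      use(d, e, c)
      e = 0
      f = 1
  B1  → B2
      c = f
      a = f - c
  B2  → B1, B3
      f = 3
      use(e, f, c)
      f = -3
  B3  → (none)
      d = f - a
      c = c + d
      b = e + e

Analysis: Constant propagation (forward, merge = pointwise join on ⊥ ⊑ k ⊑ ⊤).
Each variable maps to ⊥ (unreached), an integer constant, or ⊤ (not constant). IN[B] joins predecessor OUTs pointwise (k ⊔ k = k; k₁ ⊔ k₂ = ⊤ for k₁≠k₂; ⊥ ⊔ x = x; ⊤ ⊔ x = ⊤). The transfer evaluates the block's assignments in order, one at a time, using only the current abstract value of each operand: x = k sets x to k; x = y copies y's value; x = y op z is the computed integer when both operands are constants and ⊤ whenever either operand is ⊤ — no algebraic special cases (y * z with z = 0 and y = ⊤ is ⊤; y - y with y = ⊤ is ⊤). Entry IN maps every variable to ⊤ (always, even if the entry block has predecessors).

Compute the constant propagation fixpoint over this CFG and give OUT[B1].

Per-block solution:
  B0:  IN=(all ⊤)  OUT={e:0, f:1; rest ⊤}
  B1:  IN={e:0; rest ⊤}  OUT={e:0; rest ⊤}
  B2:  IN={e:0; rest ⊤}  OUT={e:0, f:-3; rest ⊤}
  B3:  IN={e:0, f:-3; rest ⊤}  OUT={b:0, e:0, f:-3; rest ⊤}

Merge at B1: IN[B1] = OUT[B0] ⊔ OUT[B2] = {a: ⊤, b: ⊤, c: ⊤, d: ⊤, e: 0, f: ⊤}
Applying B1's transfer function to that IN value gives OUT[B1] (row B1 above).

Answer: {a: ⊤, b: ⊤, c: ⊤, d: ⊤, e: 0, f: ⊤}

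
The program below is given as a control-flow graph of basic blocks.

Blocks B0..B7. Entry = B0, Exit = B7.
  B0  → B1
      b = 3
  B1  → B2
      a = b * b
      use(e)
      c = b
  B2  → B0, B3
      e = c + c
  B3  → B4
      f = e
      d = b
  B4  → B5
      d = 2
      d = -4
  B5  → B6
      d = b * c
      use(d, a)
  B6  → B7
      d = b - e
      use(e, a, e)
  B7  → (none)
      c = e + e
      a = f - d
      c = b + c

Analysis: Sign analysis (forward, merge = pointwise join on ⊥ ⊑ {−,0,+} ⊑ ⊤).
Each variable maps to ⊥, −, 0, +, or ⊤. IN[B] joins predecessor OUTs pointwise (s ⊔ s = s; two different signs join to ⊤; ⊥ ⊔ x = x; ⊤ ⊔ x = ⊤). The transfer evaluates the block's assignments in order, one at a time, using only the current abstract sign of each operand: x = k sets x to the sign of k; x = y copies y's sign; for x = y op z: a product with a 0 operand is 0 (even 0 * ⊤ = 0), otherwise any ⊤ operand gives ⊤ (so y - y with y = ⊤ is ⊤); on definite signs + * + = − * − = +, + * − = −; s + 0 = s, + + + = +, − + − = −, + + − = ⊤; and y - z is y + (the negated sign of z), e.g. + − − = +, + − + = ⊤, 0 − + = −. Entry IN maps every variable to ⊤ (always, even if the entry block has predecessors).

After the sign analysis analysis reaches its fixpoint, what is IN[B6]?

Fixpoint table:
  B0:   IN=(all ⊤)   OUT={b:+; rest ⊤}
  B1:   IN={b:+; rest ⊤}   OUT={a:+, b:+, c:+; rest ⊤}
  B2:   IN={a:+, b:+, c:+; rest ⊤}   OUT={a:+, b:+, c:+, e:+; rest ⊤}
  B3:   IN={a:+, b:+, c:+, e:+; rest ⊤}   OUT={a:+, b:+, c:+, d:+, e:+, f:+; rest ⊤}
  B4:   IN={a:+, b:+, c:+, d:+, e:+, f:+; rest ⊤}   OUT={a:+, b:+, c:+, d:-, e:+, f:+; rest ⊤}
  B5:   IN={a:+, b:+, c:+, d:-, e:+, f:+; rest ⊤}   OUT={a:+, b:+, c:+, d:+, e:+, f:+; rest ⊤}
  B6:   IN={a:+, b:+, c:+, d:+, e:+, f:+; rest ⊤}   OUT={a:+, b:+, c:+, e:+, f:+; rest ⊤}
  B7:   IN={a:+, b:+, c:+, e:+, f:+; rest ⊤}   OUT={b:+, c:+, e:+, f:+; rest ⊤}

Merge at B6: IN[B6] = OUT[B5] = {a: +, b: +, c: +, d: +, e: +, f: +}

Answer: {a: +, b: +, c: +, d: +, e: +, f: +}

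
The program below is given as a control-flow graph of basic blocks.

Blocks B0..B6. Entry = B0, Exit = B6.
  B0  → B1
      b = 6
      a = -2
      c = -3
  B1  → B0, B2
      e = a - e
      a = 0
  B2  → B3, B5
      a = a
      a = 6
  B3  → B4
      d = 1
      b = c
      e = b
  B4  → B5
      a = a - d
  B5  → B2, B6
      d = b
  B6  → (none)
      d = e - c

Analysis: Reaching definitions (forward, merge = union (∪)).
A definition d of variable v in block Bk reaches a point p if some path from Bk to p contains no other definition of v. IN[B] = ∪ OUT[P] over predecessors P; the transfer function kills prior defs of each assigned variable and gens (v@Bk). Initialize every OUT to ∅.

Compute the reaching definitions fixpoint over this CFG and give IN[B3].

Answer: {a@B2, b@B0, b@B3, c@B0, d@B5, e@B1, e@B3}

Derivation:
Converged values:
  B0: | IN={a@B1, b@B0, c@B0, e@B1} | OUT={a@B0, b@B0, c@B0, e@B1}
  B1: | IN={a@B0, b@B0, c@B0, e@B1} | OUT={a@B1, b@B0, c@B0, e@B1}
  B2: | IN={a@B1, a@B2, a@B4, b@B0, b@B3, c@B0, d@B5, e@B1, e@B3} | OUT={a@B2, b@B0, b@B3, c@B0, d@B5, e@B1, e@B3}
  B3: | IN={a@B2, b@B0, b@B3, c@B0, d@B5, e@B1, e@B3} | OUT={a@B2, b@B3, c@B0, d@B3, e@B3}
  B4: | IN={a@B2, b@B3, c@B0, d@B3, e@B3} | OUT={a@B4, b@B3, c@B0, d@B3, e@B3}
  B5: | IN={a@B2, a@B4, b@B0, b@B3, c@B0, d@B3, d@B5, e@B1, e@B3} | OUT={a@B2, a@B4, b@B0, b@B3, c@B0, d@B5, e@B1, e@B3}
  B6: | IN={a@B2, a@B4, b@B0, b@B3, c@B0, d@B5, e@B1, e@B3} | OUT={a@B2, a@B4, b@B0, b@B3, c@B0, d@B6, e@B1, e@B3}

Merge at B3: IN[B3] = OUT[B2] = {a@B2, b@B0, b@B3, c@B0, d@B5, e@B1, e@B3}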